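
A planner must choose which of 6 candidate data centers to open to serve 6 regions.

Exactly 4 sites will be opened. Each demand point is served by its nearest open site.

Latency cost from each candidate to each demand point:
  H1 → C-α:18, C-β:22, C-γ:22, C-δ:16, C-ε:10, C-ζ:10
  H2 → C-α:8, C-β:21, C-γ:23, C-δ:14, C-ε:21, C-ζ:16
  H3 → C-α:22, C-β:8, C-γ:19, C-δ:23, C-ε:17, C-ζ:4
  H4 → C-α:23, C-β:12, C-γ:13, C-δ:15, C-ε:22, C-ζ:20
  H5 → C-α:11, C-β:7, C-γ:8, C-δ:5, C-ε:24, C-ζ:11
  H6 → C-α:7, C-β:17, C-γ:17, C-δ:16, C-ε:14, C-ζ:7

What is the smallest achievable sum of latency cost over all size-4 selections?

41

Open {H1, H3, H5, H6}.
  C-α→H6 7, C-β→H5 7, C-γ→H5 8, C-δ→H5 5, C-ε→H1 10, C-ζ→H3 4  ⇒ total 41.
Compare {H1, H2, H3, H5}: total 42.
Compare {H1, H2, H5, H6}: total 44.
No size-4 selection does better; minimum is 41.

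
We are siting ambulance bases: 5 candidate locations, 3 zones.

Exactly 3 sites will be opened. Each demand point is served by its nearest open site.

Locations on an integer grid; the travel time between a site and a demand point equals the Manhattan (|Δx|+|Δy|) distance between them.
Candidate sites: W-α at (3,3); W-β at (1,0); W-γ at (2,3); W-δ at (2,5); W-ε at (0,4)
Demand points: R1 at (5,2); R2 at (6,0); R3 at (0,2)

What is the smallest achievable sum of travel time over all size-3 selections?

Open {W-α, W-β, W-ε}.
  R1→W-α 3, R2→W-β 5, R3→W-ε 2  ⇒ total 10.
Compare {W-α, W-β, W-γ}: total 11.
Compare {W-α, W-β, W-δ}: total 11.
No size-3 selection does better; minimum is 10.

10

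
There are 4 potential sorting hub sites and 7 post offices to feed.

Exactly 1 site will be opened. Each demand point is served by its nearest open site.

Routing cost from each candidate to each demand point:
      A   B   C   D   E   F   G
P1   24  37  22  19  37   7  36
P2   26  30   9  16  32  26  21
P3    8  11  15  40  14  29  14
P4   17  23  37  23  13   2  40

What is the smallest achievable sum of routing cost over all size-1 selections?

131

Open {P3}.
  A→P3 8, B→P3 11, C→P3 15, D→P3 40, E→P3 14, F→P3 29, G→P3 14  ⇒ total 131.
Compare {P4}: total 155.
Compare {P2}: total 160.
No size-1 selection does better; minimum is 131.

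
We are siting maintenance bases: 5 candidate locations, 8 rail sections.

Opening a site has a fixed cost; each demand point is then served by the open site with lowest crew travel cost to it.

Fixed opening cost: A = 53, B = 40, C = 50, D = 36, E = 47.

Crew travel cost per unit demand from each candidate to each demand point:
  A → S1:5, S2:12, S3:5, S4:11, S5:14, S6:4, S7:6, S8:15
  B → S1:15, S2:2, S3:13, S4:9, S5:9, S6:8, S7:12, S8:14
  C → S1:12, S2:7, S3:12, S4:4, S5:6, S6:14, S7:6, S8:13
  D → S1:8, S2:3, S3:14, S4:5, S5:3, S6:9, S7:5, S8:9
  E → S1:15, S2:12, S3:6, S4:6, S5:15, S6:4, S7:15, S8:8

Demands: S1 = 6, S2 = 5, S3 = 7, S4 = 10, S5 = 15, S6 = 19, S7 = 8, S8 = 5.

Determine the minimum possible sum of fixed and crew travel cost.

Open {A, D}: assign each demand point to its cheapest open site.
  S1→A 6×5=30, S2→D 5×3=15, S3→A 7×5=35, S4→D 10×5=50, S5→D 15×3=45, S6→A 19×4=76, S7→D 8×5=40, S8→D 5×9=45
  crew travel cost 336, fixed 89 → total 425.
Compare {D, E}: crew travel cost 356 + fixed 83 = 439.
Compare {A, B, D}: crew travel cost 331 + fixed 129 = 460.
Compare {A, C, D}: crew travel cost 326 + fixed 139 = 465.
All other subsets cost ≥ 439. Minimum total cost: 425.

425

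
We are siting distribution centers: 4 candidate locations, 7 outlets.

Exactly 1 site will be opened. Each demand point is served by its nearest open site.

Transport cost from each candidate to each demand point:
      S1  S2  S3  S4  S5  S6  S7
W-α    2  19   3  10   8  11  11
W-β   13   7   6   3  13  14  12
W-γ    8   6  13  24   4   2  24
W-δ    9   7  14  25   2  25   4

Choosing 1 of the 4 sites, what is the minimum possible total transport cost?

Open {W-α}.
  S1→W-α 2, S2→W-α 19, S3→W-α 3, S4→W-α 10, S5→W-α 8, S6→W-α 11, S7→W-α 11  ⇒ total 64.
Compare {W-β}: total 68.
Compare {W-γ}: total 81.
No size-1 selection does better; minimum is 64.

64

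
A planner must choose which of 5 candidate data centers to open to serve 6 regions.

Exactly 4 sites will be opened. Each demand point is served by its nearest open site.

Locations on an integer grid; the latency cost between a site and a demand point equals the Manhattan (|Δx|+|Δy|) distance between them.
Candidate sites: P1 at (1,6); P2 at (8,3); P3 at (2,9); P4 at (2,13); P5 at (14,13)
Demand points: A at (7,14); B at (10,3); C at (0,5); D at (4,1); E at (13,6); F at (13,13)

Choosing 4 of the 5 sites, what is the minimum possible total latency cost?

25

Open {P1, P2, P4, P5}.
  A→P4 6, B→P2 2, C→P1 2, D→P2 6, E→P2 8, F→P5 1  ⇒ total 25.
Compare {P1, P2, P3, P5}: total 27.
Compare {P2, P3, P4, P5}: total 29.
No size-4 selection does better; minimum is 25.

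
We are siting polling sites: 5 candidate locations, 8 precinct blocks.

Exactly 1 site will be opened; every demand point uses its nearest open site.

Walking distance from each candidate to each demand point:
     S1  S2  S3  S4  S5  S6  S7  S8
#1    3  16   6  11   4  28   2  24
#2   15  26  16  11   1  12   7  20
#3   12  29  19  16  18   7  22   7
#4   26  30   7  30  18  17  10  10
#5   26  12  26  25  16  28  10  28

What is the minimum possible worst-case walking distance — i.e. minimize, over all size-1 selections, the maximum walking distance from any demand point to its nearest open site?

Open {#2}.
  Farthest demand point is S2 at walking distance 26 (to #2); all others are ≤ 26.
With {#1} the worst case is 28.
With {#5} the worst case is 28.
No size-1 selection achieves below 26.

26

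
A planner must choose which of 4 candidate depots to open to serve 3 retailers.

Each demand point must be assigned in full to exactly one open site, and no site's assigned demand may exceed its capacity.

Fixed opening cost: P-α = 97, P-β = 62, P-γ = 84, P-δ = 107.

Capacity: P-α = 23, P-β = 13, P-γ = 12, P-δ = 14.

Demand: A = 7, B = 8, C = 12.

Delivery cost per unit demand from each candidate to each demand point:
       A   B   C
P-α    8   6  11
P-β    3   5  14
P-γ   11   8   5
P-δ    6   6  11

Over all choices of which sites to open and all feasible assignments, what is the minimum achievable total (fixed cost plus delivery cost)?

345

Open {P-α, P-γ}; cheapest assignment that respects the capacities:
  P-α (cap 23, load 15): A, B — cost 7×8 + 8×6 = 104
  P-γ (cap 12, load 12): C — cost 12×5 = 60
  Shipping 164, fixed 181 → total 345.
  Any other capacity-feasible assignment to {P-α, P-γ} ships for at least 164.
Compare {P-α, P-β}: its best feasible assignment gives total 360.
Compare {P-α, P-β, P-γ}: its best feasible assignment gives total 372.
Every other set of open sites that can feasibly serve all demand totals ≥ 360 even under its best assignment. Minimum: 345.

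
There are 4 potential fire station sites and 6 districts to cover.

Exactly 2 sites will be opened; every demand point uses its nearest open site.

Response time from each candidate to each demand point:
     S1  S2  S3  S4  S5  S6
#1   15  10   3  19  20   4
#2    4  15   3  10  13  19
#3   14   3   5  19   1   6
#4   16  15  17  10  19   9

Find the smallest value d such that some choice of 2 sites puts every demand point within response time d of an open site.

Open {#2, #3}.
  Farthest demand point is S4 at response time 10 (to #2); all others are ≤ 10.
With {#1, #2} the worst case is 13.
With {#3, #4} the worst case is 14.
No size-2 selection achieves below 10.

10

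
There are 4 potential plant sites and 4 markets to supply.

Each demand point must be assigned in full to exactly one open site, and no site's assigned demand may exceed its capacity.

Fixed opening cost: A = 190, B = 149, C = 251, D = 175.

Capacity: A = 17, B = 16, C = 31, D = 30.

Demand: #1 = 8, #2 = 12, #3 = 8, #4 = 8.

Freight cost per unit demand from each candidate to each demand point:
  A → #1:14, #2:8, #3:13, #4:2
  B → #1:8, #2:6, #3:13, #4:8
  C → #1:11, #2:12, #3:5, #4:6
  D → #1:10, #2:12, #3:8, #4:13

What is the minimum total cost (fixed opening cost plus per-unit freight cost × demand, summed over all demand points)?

644

Open {B, D}; cheapest assignment that respects the capacities:
  B (cap 16, load 12): #2 — cost 12×6 = 72
  D (cap 30, load 24): #1, #3, #4 — cost 8×10 + 8×8 + 8×13 = 248
  Shipping 320, fixed 324 → total 644.
  Any other capacity-feasible assignment to {B, D} ships for at least 320.
Compare {B, C}: its best feasible assignment gives total 648.
Compare {A, D}: its best feasible assignment gives total 669.
Every other set of open sites that can feasibly serve all demand totals ≥ 648 even under its best assignment. Minimum: 644.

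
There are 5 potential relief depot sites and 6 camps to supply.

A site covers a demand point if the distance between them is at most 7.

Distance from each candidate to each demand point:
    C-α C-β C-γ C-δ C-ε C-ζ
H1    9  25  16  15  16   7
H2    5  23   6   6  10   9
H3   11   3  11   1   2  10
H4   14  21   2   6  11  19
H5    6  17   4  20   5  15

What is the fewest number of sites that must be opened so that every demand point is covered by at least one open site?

3

Coverage sets (demand points within 7 of each site):
  H1: {C-ζ}
  H2: {C-α, C-γ, C-δ}
  H3: {C-β, C-δ, C-ε}
  H4: {C-γ, C-δ}
  H5: {C-α, C-γ, C-ε}
No 2 sites suffice: every size-2 union leaves at least one demand point uncovered.
But {H1, H2, H3} covers everything, so the minimum is 3.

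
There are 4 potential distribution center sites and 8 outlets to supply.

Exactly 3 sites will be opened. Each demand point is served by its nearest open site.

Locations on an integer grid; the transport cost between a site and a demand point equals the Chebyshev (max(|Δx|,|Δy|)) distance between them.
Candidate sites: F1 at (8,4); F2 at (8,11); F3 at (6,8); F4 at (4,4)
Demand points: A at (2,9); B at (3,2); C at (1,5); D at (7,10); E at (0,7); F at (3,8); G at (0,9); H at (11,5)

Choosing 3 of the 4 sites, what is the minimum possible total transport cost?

26

Open {F1, F3, F4}.
  A→F3 4, B→F4 2, C→F4 3, D→F3 2, E→F4 4, F→F3 3, G→F4 5, H→F1 3  ⇒ total 26.
Compare {F1, F2, F4}: total 27.
Compare {F2, F3, F4}: total 27.
No size-3 selection does better; minimum is 26.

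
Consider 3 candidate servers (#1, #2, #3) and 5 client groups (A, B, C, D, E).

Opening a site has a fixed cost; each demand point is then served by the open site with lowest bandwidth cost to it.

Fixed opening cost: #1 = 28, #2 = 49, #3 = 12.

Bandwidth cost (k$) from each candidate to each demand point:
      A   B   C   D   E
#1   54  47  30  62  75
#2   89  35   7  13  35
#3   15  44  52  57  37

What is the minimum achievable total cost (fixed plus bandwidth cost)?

Open {#2, #3}: assign each demand point to its cheapest open site.
  A→#3 15, B→#2 35, C→#2 7, D→#2 13, E→#2 35
  bandwidth cost 105, fixed 61 → total 166.
Compare {#1, #2, #3}: bandwidth cost 105 + fixed 89 = 194.
Compare {#3}: bandwidth cost 205 + fixed 12 = 217.
Compare {#1, #2}: bandwidth cost 144 + fixed 77 = 221.
All other subsets cost ≥ 194. Minimum total cost: 166.

166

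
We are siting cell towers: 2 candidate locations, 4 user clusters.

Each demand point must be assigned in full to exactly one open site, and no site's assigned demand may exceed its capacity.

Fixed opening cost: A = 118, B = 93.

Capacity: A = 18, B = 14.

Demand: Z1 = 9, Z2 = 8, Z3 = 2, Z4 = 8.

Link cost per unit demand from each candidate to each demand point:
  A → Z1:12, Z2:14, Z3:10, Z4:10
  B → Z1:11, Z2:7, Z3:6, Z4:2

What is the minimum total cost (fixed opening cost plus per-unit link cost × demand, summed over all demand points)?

459

Open {A, B}; cheapest assignment that respects the capacities:
  A (cap 18, load 17): Z1, Z2 — cost 9×12 + 8×14 = 220
  B (cap 14, load 10): Z3, Z4 — cost 2×6 + 8×2 = 28
  Shipping 248, fixed 211 → total 459.
  Any other capacity-feasible assignment to {A, B} ships for at least 248.
Total demand is 27 and no other set of sites has combined capacity ≥ 27, so {A, B} is the only feasible choice of open sites. Minimum: 459.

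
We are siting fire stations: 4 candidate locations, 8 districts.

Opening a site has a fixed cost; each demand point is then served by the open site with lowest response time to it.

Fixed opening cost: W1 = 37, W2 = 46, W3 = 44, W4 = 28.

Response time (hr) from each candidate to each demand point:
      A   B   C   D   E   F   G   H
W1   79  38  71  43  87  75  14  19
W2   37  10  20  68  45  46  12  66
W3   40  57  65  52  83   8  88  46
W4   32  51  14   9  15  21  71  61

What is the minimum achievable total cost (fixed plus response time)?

Open {W1, W4}: assign each demand point to its cheapest open site.
  A→W4 32, B→W1 38, C→W4 14, D→W4 9, E→W4 15, F→W4 21, G→W1 14, H→W1 19
  response time 162, fixed 65 → total 227.
Compare {W1, W2, W4}: response time 132 + fixed 111 = 243.
Compare {W2, W4}: response time 174 + fixed 74 = 248.
Compare {W1, W3, W4}: response time 149 + fixed 109 = 258.
All other subsets cost ≥ 243. Minimum total cost: 227.

227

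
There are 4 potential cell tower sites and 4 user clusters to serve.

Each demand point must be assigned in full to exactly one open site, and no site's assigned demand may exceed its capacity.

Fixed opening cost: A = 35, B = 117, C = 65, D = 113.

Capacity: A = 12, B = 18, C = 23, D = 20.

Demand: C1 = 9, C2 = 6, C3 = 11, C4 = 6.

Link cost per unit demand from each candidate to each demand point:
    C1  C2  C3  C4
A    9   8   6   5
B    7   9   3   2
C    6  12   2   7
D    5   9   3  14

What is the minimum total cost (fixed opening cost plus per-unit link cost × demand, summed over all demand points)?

254

Open {A, C}; cheapest assignment that respects the capacities:
  A (cap 12, load 12): C2, C4 — cost 6×8 + 6×5 = 78
  C (cap 23, load 20): C1, C3 — cost 9×6 + 11×2 = 76
  Shipping 154, fixed 100 → total 254.
  Any other capacity-feasible assignment to {A, C} ships for at least 154.
Compare {A, D}: its best feasible assignment gives total 304.
Compare {B, C}: its best feasible assignment gives total 324.
Every other set of open sites that can feasibly serve all demand totals ≥ 304 even under its best assignment. Minimum: 254.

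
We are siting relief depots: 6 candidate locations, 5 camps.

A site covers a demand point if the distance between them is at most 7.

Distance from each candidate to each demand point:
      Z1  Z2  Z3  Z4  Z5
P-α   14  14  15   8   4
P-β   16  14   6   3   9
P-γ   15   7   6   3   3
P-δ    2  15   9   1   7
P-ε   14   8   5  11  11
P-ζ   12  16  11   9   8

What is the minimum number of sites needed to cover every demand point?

2

Coverage sets (demand points within 7 of each site):
  P-α: {Z5}
  P-β: {Z3, Z4}
  P-γ: {Z2, Z3, Z4, Z5}
  P-δ: {Z1, Z4, Z5}
  P-ε: {Z3}
  P-ζ: {}
No single site covers all 5 demand points.
But {P-γ, P-δ} covers everything, so the minimum is 2.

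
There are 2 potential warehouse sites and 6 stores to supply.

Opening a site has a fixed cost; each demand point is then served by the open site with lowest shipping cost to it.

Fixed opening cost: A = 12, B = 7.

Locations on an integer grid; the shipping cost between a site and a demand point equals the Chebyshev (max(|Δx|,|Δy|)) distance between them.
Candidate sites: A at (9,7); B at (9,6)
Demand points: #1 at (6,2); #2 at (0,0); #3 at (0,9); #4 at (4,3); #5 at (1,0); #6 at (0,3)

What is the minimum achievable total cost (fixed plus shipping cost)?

Open {B}: assign each demand point to its cheapest open site.
  #1→B 4, #2→B 9, #3→B 9, #4→B 5, #5→B 8, #6→B 9
  shipping cost 44, fixed 7 → total 51.
Compare {A}: shipping cost 45 + fixed 12 = 57.
Compare {A, B}: shipping cost 44 + fixed 19 = 63.

51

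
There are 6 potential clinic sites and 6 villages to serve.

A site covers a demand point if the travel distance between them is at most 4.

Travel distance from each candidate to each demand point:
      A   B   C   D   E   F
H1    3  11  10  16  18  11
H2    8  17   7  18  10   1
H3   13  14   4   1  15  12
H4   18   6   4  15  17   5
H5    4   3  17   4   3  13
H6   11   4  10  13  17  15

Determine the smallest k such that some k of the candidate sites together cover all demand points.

3

Coverage sets (demand points within 4 of each site):
  H1: {A}
  H2: {F}
  H3: {C, D}
  H4: {C}
  H5: {A, B, D, E}
  H6: {B}
No 2 sites suffice: every size-2 union leaves at least one demand point uncovered.
But {H2, H3, H5} covers everything, so the minimum is 3.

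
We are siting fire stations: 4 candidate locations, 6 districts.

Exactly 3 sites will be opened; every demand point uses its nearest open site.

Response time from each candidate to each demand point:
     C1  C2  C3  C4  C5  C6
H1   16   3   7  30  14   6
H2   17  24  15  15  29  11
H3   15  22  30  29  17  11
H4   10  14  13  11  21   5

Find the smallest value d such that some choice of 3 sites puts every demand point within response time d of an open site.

Open {H1, H2, H4}.
  Farthest demand point is C5 at response time 14 (to H1); all others are ≤ 14.
With {H1, H3, H4} the worst case is 14.
With {H1, H2, H3} the worst case is 15.
No size-3 selection achieves below 14.

14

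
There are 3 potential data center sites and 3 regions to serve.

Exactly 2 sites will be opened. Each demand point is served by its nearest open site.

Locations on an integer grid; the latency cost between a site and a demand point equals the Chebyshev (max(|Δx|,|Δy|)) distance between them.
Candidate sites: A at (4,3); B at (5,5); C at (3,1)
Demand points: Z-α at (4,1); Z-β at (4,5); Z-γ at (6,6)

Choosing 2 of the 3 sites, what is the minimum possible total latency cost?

Open {B, C}.
  Z-α→C 1, Z-β→B 1, Z-γ→B 1  ⇒ total 3.
Compare {A, B}: total 4.
Compare {A, C}: total 6.

3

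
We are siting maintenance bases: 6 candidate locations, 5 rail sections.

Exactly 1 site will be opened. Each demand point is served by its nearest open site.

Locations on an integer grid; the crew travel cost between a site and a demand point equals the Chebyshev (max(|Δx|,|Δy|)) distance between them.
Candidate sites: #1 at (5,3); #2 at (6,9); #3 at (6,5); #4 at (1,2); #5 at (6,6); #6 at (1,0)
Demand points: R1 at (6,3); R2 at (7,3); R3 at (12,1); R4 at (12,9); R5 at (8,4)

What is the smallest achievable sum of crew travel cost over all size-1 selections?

Open {#3}.
  R1→#3 2, R2→#3 2, R3→#3 6, R4→#3 6, R5→#3 2  ⇒ total 18.
Compare {#1}: total 20.
Compare {#5}: total 20.
No size-1 selection does better; minimum is 18.

18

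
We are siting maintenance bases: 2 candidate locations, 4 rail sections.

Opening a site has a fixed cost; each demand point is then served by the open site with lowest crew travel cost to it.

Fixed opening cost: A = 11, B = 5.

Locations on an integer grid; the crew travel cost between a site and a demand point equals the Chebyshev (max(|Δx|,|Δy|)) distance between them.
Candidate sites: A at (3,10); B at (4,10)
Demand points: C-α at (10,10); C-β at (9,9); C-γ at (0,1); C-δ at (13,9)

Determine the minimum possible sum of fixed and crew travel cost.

34

Open {B}: assign each demand point to its cheapest open site.
  C-α→B 6, C-β→B 5, C-γ→B 9, C-δ→B 9
  crew travel cost 29, fixed 5 → total 34.
Compare {A}: crew travel cost 32 + fixed 11 = 43.
Compare {A, B}: crew travel cost 29 + fixed 16 = 45.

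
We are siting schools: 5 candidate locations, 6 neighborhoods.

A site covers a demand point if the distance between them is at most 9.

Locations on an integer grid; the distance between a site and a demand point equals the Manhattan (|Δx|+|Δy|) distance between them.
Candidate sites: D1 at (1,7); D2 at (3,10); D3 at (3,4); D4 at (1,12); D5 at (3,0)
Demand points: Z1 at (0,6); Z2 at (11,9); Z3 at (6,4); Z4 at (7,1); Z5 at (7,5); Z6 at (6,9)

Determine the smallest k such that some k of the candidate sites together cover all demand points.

Coverage sets (demand points within 9 of each site):
  D1: {Z1, Z3, Z5, Z6}
  D2: {Z1, Z2, Z3, Z5, Z6}
  D3: {Z1, Z3, Z4, Z5, Z6}
  D4: {Z1, Z6}
  D5: {Z1, Z3, Z4, Z5}
No single site covers all 6 demand points.
But {D2, D3} covers everything, so the minimum is 2.

2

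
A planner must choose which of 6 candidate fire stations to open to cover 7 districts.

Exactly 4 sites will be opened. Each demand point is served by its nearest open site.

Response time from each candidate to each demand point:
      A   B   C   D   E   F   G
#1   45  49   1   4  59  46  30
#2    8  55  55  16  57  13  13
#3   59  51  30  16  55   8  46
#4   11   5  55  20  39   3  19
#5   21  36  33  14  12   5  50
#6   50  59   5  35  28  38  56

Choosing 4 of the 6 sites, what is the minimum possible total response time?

46

Open {#1, #2, #4, #5}.
  A→#2 8, B→#4 5, C→#1 1, D→#1 4, E→#5 12, F→#4 3, G→#2 13  ⇒ total 46.
Compare {#1, #3, #4, #5}: total 55.
Compare {#1, #4, #5, #6}: total 55.
No size-4 selection does better; minimum is 46.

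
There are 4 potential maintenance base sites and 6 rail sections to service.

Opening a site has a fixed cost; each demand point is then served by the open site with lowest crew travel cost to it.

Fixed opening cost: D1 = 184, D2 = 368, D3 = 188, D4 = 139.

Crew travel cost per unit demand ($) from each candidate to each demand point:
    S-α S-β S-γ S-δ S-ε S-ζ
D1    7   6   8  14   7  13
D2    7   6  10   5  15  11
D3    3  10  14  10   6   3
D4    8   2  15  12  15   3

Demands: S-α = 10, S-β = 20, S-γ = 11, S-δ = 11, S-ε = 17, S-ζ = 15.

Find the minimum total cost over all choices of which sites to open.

808

Open {D3, D4}: assign each demand point to its cheapest open site.
  S-α→D3 10×3=30, S-β→D4 20×2=40, S-γ→D3 11×14=154, S-δ→D3 11×10=110, S-ε→D3 17×6=102, S-ζ→D3 15×3=45
  crew travel cost 481, fixed 327 → total 808.
Compare {D1, D4}: crew travel cost 494 + fixed 323 = 817.
Compare {D3}: crew travel cost 641 + fixed 188 = 829.
Compare {D4}: crew travel cost 717 + fixed 139 = 856.
All other subsets cost ≥ 817. Minimum total cost: 808.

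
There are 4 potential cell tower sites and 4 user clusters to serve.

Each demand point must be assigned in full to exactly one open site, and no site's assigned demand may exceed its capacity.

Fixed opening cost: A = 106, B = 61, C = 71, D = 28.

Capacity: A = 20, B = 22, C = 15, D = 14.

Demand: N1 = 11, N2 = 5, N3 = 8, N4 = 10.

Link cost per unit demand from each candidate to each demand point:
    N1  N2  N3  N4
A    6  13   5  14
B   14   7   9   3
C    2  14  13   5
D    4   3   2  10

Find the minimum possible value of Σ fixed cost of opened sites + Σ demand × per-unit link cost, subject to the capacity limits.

243

Open {B, C, D}; cheapest assignment that respects the capacities:
  B (cap 22, load 10): N4 — cost 10×3 = 30
  C (cap 15, load 11): N1 — cost 11×2 = 22
  D (cap 14, load 13): N2, N3 — cost 5×3 + 8×2 = 31
  Shipping 83, fixed 160 → total 243.
  Any other capacity-feasible assignment to {B, C, D} ships for at least 83.
Compare {B, D}: its best feasible assignment gives total 304.
Compare {A, B, D}: its best feasible assignment gives total 322.
Every other set of open sites that can feasibly serve all demand totals ≥ 304 even under its best assignment. Minimum: 243.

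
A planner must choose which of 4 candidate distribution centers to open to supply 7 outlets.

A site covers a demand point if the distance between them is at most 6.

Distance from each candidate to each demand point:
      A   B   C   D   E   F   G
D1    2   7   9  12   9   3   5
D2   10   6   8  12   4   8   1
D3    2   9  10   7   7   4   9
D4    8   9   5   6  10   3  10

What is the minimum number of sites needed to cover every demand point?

Coverage sets (demand points within 6 of each site):
  D1: {A, F, G}
  D2: {B, E, G}
  D3: {A, F}
  D4: {C, D, F}
No 2 sites suffice: every size-2 union leaves at least one demand point uncovered.
But {D1, D2, D4} covers everything, so the minimum is 3.

3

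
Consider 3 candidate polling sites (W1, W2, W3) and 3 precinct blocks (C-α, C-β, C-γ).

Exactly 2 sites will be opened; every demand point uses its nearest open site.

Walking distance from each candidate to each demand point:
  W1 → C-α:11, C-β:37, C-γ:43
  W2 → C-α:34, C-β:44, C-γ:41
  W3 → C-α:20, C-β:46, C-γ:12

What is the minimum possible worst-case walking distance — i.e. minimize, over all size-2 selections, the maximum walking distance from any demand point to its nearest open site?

Open {W1, W3}.
  Farthest demand point is C-β at walking distance 37 (to W1); all others are ≤ 37.
With {W1, W2} the worst case is 41.
With {W2, W3} the worst case is 44.
No size-2 selection achieves below 37.

37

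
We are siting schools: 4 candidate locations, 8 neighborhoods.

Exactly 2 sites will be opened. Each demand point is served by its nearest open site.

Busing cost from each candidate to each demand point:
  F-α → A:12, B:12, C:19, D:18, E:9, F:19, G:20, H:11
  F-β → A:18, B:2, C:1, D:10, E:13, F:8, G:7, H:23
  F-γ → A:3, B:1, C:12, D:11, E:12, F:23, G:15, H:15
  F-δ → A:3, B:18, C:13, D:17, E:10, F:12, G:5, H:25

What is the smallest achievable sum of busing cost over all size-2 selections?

57

Open {F-β, F-γ}.
  A→F-γ 3, B→F-γ 1, C→F-β 1, D→F-β 10, E→F-γ 12, F→F-β 8, G→F-β 7, H→F-γ 15  ⇒ total 57.
Compare {F-α, F-β}: total 60.
Compare {F-β, F-δ}: total 62.
No size-2 selection does better; minimum is 57.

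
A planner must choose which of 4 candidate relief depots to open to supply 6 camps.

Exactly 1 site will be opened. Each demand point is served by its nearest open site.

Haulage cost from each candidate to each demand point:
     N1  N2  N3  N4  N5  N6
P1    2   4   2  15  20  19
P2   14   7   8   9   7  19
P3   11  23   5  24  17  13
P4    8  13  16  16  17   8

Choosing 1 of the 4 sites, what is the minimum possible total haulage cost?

Open {P1}.
  N1→P1 2, N2→P1 4, N3→P1 2, N4→P1 15, N5→P1 20, N6→P1 19  ⇒ total 62.
Compare {P2}: total 64.
Compare {P4}: total 78.
No size-1 selection does better; minimum is 62.

62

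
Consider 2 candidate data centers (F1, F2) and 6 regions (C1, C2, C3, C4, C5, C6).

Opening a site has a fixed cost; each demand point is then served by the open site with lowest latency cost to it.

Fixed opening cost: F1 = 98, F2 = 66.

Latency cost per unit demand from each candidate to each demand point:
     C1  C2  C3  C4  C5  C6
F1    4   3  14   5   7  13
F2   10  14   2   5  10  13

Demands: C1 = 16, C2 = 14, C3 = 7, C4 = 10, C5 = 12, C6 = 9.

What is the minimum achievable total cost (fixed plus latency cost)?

Open {F1, F2}: assign each demand point to its cheapest open site.
  C1→F1 16×4=64, C2→F1 14×3=42, C3→F2 7×2=14, C4→F1 10×5=50, C5→F1 12×7=84, C6→F1 9×13=117
  latency cost 371, fixed 164 → total 535.
Compare {F1}: latency cost 455 + fixed 98 = 553.
Compare {F2}: latency cost 657 + fixed 66 = 723.

535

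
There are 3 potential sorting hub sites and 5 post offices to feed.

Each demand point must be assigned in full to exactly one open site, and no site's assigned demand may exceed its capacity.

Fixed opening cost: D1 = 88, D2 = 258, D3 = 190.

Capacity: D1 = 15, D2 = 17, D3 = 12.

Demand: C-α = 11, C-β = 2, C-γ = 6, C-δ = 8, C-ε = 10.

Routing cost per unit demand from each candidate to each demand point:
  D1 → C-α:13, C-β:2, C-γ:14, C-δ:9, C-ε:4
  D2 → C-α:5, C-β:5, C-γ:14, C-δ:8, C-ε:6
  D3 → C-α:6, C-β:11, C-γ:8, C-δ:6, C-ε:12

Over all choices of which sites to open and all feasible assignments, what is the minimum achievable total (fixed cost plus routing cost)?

Open {D1, D2, D3}; cheapest assignment that respects the capacities:
  D1 (cap 15, load 12): C-β, C-ε — cost 2×2 + 10×4 = 44
  D2 (cap 17, load 17): C-α, C-γ — cost 11×5 + 6×14 = 139
  D3 (cap 12, load 8): C-δ — cost 8×6 = 48
  Shipping 231, fixed 536 → total 767.
  Any other capacity-feasible assignment to {D1, D2, D3} ships for at least 231.
Total demand is 37 and no other set of sites has combined capacity ≥ 37, so {D1, D2, D3} is the only feasible choice of open sites. Minimum: 767.

767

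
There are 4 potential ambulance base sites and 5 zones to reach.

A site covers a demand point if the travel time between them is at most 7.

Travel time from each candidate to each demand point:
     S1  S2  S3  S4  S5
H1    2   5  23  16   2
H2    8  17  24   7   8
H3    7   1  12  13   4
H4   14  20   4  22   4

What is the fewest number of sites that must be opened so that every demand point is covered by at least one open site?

3

Coverage sets (demand points within 7 of each site):
  H1: {S1, S2, S5}
  H2: {S4}
  H3: {S1, S2, S5}
  H4: {S3, S5}
No 2 sites suffice: every size-2 union leaves at least one demand point uncovered.
But {H1, H2, H4} covers everything, so the minimum is 3.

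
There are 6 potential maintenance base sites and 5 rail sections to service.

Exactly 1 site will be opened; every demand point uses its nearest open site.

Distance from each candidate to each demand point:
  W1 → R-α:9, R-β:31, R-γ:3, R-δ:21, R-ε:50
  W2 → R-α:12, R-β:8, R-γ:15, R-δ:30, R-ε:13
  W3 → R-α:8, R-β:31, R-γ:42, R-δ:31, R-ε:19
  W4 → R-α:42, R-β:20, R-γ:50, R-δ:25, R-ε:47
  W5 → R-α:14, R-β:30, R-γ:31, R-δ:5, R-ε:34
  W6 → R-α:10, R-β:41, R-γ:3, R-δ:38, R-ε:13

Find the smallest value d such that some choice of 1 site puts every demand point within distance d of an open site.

30

Open {W2}.
  Farthest demand point is R-δ at distance 30 (to W2); all others are ≤ 30.
With {W5} the worst case is 34.
With {W6} the worst case is 41.
No size-1 selection achieves below 30.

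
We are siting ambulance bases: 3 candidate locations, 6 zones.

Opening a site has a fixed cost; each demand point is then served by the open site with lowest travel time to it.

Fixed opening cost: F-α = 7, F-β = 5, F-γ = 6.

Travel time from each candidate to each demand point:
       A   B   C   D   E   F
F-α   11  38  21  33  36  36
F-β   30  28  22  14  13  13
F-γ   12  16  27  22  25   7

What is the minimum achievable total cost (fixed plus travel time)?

Open {F-β, F-γ}: assign each demand point to its cheapest open site.
  A→F-γ 12, B→F-γ 16, C→F-β 22, D→F-β 14, E→F-β 13, F→F-γ 7
  travel time 84, fixed 11 → total 95.
Compare {F-α, F-β, F-γ}: travel time 82 + fixed 18 = 100.
Compare {F-α, F-β}: travel time 100 + fixed 12 = 112.
Compare {F-γ}: travel time 109 + fixed 6 = 115.
All other subsets cost ≥ 100. Minimum total cost: 95.

95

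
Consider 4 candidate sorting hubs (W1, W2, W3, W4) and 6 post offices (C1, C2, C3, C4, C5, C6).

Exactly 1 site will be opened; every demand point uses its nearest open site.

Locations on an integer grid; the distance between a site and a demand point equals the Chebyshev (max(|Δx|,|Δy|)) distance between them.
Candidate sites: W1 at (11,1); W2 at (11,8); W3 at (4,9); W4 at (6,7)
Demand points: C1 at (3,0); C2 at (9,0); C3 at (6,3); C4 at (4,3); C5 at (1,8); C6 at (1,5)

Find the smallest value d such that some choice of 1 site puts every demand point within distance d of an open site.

Open {W4}.
  Farthest demand point is C1 at distance 7 (to W4); all others are ≤ 7.
With {W3} the worst case is 9.
With {W1} the worst case is 10.
No size-1 selection achieves below 7.

7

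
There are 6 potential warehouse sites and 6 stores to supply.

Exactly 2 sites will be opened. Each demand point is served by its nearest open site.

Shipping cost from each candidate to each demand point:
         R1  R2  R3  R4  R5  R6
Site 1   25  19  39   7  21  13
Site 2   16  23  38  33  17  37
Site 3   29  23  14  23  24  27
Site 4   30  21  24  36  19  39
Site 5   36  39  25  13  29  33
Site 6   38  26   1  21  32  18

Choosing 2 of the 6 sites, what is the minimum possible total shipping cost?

86

Open {Site 1, Site 6}.
  R1→Site 1 25, R2→Site 1 19, R3→Site 6 1, R4→Site 1 7, R5→Site 1 21, R6→Site 1 13  ⇒ total 86.
Compare {Site 2, Site 6}: total 96.
Compare {Site 1, Site 3}: total 99.
No size-2 selection does better; minimum is 86.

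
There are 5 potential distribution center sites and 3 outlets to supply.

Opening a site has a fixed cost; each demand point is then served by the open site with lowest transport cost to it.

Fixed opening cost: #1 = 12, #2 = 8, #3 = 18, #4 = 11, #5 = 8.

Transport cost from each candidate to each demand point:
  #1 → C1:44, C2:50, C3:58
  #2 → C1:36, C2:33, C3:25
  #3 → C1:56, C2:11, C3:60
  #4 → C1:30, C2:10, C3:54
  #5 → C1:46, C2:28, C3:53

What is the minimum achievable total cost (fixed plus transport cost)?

84

Open {#2, #4}: assign each demand point to its cheapest open site.
  C1→#4 30, C2→#4 10, C3→#2 25
  transport cost 65, fixed 19 → total 84.
Compare {#2, #4, #5}: transport cost 65 + fixed 27 = 92.
Compare {#1, #2, #4}: transport cost 65 + fixed 31 = 96.
Compare {#2, #3}: transport cost 72 + fixed 26 = 98.
All other subsets cost ≥ 92. Minimum total cost: 84.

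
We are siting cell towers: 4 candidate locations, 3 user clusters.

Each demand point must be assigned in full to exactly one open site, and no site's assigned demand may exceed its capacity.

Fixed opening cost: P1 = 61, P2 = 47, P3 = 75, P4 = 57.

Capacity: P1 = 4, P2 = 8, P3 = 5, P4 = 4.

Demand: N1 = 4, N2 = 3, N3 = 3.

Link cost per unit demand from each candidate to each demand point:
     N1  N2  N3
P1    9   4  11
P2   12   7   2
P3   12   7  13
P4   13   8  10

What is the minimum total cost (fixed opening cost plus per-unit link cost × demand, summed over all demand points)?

171

Open {P1, P2}; cheapest assignment that respects the capacities:
  P1 (cap 4, load 4): N1 — cost 4×9 = 36
  P2 (cap 8, load 6): N2, N3 — cost 3×7 + 3×2 = 27
  Shipping 63, fixed 108 → total 171.
  Any other capacity-feasible assignment to {P1, P2} ships for at least 63.
Compare {P2, P4}: its best feasible assignment gives total 182.
Compare {P2, P3}: its best feasible assignment gives total 197.
Every other set of open sites that can feasibly serve all demand totals ≥ 182 even under its best assignment. Minimum: 171.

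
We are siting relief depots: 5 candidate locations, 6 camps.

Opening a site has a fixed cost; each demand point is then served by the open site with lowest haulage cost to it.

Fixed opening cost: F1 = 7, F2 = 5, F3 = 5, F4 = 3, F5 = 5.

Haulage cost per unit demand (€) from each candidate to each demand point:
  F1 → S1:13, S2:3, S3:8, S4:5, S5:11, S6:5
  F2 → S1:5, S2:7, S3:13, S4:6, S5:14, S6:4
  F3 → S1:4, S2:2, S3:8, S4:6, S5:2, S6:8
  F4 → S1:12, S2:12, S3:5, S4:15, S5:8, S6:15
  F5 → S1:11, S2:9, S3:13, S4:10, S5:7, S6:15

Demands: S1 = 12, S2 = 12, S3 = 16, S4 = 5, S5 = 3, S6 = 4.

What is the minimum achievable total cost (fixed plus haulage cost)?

217

Open {F2, F3, F4}: assign each demand point to its cheapest open site.
  S1→F3 12×4=48, S2→F3 12×2=24, S3→F4 16×5=80, S4→F2 5×6=30, S5→F3 3×2=6, S6→F2 4×4=16
  haulage cost 204, fixed 13 → total 217.
Compare {F1, F3, F4}: haulage cost 203 + fixed 15 = 218.
Compare {F1, F2, F3, F4}: haulage cost 199 + fixed 20 = 219.
Compare {F2, F3, F4, F5}: haulage cost 204 + fixed 18 = 222.
All other subsets cost ≥ 218. Minimum total cost: 217.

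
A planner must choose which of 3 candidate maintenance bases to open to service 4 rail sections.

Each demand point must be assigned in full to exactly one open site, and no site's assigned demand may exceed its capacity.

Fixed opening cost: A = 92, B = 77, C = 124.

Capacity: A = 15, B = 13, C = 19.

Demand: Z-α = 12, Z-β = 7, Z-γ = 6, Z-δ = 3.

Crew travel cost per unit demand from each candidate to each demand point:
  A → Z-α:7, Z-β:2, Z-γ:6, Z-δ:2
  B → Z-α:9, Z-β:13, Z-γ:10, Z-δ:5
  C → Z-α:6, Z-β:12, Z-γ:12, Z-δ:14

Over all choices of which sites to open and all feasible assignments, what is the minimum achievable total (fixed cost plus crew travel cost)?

Open {A, C}; cheapest assignment that respects the capacities:
  A (cap 15, load 13): Z-β, Z-γ — cost 7×2 + 6×6 = 50
  C (cap 19, load 15): Z-α, Z-δ — cost 12×6 + 3×14 = 114
  Shipping 164, fixed 216 → total 380.
  Any other capacity-feasible assignment to {A, C} ships for at least 164.
Compare {A, B}: its best feasible assignment gives total 410.
Compare {A, B, C}: its best feasible assignment gives total 430.
Every other set of open sites that can feasibly serve all demand totals ≥ 410 even under its best assignment. Minimum: 380.

380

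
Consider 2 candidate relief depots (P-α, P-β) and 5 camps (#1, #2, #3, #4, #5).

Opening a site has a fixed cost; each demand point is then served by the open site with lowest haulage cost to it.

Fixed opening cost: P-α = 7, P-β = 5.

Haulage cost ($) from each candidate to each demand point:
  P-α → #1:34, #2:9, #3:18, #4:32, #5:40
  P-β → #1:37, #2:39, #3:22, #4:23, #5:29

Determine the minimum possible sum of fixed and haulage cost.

Open {P-α, P-β}: assign each demand point to its cheapest open site.
  #1→P-α 34, #2→P-α 9, #3→P-α 18, #4→P-β 23, #5→P-β 29
  haulage cost 113, fixed 12 → total 125.
Compare {P-α}: haulage cost 133 + fixed 7 = 140.
Compare {P-β}: haulage cost 150 + fixed 5 = 155.

125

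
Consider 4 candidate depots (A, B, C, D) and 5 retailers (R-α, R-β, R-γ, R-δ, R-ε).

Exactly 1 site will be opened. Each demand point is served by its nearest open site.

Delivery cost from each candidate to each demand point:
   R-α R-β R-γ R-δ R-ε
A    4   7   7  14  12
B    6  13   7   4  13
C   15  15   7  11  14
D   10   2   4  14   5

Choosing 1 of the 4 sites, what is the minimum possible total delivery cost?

35

Open {D}.
  R-α→D 10, R-β→D 2, R-γ→D 4, R-δ→D 14, R-ε→D 5  ⇒ total 35.
Compare {B}: total 43.
Compare {A}: total 44.
No size-1 selection does better; minimum is 35.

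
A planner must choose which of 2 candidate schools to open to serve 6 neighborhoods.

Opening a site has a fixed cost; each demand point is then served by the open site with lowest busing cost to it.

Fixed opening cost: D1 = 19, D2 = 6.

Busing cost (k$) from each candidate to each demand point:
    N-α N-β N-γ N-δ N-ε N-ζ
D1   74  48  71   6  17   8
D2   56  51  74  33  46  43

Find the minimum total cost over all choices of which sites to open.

231

Open {D1, D2}: assign each demand point to its cheapest open site.
  N-α→D2 56, N-β→D1 48, N-γ→D1 71, N-δ→D1 6, N-ε→D1 17, N-ζ→D1 8
  busing cost 206, fixed 25 → total 231.
Compare {D1}: busing cost 224 + fixed 19 = 243.
Compare {D2}: busing cost 303 + fixed 6 = 309.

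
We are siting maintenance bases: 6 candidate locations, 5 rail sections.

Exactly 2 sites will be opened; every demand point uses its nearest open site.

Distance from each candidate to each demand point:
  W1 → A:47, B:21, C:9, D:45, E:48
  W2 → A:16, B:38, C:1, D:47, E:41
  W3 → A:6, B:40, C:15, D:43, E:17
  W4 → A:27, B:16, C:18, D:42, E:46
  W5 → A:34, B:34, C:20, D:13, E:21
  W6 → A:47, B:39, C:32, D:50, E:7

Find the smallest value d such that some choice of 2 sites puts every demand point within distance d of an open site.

27

Open {W4, W5}.
  Farthest demand point is A at distance 27 (to W4); all others are ≤ 27.
With {W1, W5} the worst case is 34.
With {W2, W5} the worst case is 34.
No size-2 selection achieves below 27.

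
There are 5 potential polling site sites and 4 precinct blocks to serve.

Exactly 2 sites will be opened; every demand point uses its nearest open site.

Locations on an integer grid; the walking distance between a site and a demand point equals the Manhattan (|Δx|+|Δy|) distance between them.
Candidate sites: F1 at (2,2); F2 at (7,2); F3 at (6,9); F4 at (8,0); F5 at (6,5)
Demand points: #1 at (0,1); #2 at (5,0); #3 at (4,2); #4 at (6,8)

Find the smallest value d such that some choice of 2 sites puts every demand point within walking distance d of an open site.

Open {F1, F3}.
  Farthest demand point is #2 at walking distance 5 (to F1); all others are ≤ 5.
With {F1, F5} the worst case is 5.
With {F1, F2} the worst case is 7.
No size-2 selection achieves below 5.

5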